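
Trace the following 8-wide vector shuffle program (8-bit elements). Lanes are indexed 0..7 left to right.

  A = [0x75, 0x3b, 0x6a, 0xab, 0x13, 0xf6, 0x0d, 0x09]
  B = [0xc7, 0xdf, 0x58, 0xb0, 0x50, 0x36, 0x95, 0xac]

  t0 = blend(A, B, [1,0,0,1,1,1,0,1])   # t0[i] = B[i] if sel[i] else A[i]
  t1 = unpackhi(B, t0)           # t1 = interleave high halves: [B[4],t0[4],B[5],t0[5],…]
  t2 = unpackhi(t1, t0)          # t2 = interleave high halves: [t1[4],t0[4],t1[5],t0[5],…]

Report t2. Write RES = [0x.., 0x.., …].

RES = [ 0x95  0x50  0x0d  0x36  0xac  0x0d  0xac  0xac ]

→ t0 |c7|3b|6a|b0|50|36|0d|ac|
→ t1 |50|50|36|36|95|0d|ac|ac|
→ t2 |95|50|0d|36|ac|0d|ac|ac|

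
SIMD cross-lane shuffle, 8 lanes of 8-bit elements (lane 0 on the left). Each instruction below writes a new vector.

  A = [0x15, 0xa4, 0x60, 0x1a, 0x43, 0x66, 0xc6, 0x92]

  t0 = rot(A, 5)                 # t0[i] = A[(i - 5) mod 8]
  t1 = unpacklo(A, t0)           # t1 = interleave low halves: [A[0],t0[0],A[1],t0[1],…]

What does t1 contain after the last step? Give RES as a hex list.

→ t0 |1a|43|66|c6|92|15|a4|60|
→ t1 |15|1a|a4|43|60|66|1a|c6|

RES = [ 0x15  0x1a  0xa4  0x43  0x60  0x66  0x1a  0xc6 ]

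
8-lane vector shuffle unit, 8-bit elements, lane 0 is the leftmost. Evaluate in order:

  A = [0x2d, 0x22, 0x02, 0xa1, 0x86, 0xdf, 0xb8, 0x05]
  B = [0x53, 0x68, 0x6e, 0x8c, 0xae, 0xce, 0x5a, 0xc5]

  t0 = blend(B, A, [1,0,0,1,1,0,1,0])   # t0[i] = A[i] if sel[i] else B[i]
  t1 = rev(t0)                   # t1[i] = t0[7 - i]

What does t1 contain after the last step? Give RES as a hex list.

RES = [0xc5, 0xb8, 0xce, 0x86, 0xa1, 0x6e, 0x68, 0x2d]

  t0: 2d 68 6e a1 86 ce b8 c5
  t1: c5 b8 ce 86 a1 6e 68 2d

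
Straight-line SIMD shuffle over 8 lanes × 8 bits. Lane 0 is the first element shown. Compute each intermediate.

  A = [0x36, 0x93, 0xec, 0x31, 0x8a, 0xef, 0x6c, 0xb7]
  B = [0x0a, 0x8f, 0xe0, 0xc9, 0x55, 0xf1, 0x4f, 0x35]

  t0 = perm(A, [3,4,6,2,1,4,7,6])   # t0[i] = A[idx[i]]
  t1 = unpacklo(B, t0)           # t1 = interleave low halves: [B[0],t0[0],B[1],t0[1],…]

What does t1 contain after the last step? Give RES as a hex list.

  t0: 31 8a 6c ec 93 8a b7 6c
  t1: 0a 31 8f 8a e0 6c c9 ec

RES = [0x0a, 0x31, 0x8f, 0x8a, 0xe0, 0x6c, 0xc9, 0xec]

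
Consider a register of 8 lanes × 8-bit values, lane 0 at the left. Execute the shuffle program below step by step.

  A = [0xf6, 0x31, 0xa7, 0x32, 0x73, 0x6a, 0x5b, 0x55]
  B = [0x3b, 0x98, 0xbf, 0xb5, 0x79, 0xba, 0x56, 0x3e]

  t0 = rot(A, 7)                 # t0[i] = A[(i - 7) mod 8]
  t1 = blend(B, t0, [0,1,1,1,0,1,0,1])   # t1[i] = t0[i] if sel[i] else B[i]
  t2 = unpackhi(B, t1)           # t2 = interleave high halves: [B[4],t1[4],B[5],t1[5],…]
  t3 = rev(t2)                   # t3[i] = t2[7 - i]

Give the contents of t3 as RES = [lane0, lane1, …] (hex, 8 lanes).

→ t0 |31|a7|32|73|6a|5b|55|f6|
→ t1 |3b|a7|32|73|79|5b|56|f6|
→ t2 |79|79|ba|5b|56|56|3e|f6|
→ t3 |f6|3e|56|56|5b|ba|79|79|

RES = [0xf6, 0x3e, 0x56, 0x56, 0x5b, 0xba, 0x79, 0x79]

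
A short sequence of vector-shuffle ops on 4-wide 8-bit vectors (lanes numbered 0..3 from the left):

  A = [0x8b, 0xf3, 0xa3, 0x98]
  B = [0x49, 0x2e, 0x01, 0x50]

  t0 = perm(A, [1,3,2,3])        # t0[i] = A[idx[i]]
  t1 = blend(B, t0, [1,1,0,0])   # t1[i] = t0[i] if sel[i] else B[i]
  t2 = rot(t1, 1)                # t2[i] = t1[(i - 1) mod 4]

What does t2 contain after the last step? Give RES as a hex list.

→ t0 |f3|98|a3|98|
→ t1 |f3|98|01|50|
→ t2 |50|f3|98|01|

RES = [0x50, 0xf3, 0x98, 0x01]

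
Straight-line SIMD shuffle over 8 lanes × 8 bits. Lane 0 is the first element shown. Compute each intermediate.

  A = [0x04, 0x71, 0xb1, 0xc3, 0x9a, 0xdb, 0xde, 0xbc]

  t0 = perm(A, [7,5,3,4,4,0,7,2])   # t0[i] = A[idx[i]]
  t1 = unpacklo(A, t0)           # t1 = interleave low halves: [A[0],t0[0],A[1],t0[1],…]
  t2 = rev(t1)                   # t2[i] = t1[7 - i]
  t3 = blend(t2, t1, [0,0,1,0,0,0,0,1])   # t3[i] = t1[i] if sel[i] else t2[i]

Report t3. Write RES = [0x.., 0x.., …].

  t0: bc db c3 9a 9a 04 bc b1
  t1: 04 bc 71 db b1 c3 c3 9a
  t2: 9a c3 c3 b1 db 71 bc 04
  t3: 9a c3 71 b1 db 71 bc 9a

RES = [ 0x9a  0xc3  0x71  0xb1  0xdb  0x71  0xbc  0x9a ]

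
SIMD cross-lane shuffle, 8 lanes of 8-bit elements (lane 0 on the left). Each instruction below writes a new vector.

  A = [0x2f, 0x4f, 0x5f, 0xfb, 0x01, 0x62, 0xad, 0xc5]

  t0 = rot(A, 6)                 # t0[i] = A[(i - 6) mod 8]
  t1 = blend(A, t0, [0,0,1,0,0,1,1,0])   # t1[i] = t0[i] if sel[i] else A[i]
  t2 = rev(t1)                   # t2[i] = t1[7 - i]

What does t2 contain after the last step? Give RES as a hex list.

RES = [ 0xc5  0x2f  0xc5  0x01  0xfb  0x01  0x4f  0x2f ]

  t0: 5f fb 01 62 ad c5 2f 4f
  t1: 2f 4f 01 fb 01 c5 2f c5
  t2: c5 2f c5 01 fb 01 4f 2f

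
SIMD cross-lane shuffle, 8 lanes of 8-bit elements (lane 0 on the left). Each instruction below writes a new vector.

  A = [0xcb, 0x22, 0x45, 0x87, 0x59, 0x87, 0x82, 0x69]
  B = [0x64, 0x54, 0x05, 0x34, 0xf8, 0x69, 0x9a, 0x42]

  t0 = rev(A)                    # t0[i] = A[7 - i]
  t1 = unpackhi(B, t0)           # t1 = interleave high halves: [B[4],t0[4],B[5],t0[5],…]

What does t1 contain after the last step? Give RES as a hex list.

RES = [ 0xf8  0x87  0x69  0x45  0x9a  0x22  0x42  0xcb ]

  t0: 69 82 87 59 87 45 22 cb
  t1: f8 87 69 45 9a 22 42 cb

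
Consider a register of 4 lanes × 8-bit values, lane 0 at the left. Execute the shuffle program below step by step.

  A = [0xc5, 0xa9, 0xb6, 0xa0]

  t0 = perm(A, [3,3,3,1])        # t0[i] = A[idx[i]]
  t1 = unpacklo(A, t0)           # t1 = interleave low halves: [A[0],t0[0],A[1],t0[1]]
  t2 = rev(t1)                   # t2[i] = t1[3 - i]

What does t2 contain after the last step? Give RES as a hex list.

RES = [0xa0, 0xa9, 0xa0, 0xc5]

t0 = [0xa0, 0xa0, 0xa0, 0xa9]
t1 = [0xc5, 0xa0, 0xa9, 0xa0]
t2 = [0xa0, 0xa9, 0xa0, 0xc5]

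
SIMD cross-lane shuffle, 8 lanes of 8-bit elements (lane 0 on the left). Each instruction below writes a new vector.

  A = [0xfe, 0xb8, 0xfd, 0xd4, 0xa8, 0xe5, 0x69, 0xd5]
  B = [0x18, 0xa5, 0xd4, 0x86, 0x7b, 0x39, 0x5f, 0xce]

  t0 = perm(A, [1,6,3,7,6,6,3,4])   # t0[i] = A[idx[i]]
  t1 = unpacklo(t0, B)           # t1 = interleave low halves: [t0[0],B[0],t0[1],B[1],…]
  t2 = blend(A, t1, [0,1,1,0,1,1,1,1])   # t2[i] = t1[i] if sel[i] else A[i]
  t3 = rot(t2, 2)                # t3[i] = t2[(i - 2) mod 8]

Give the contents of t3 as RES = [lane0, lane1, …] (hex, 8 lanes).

RES = [0xd5, 0x86, 0xfe, 0x18, 0x69, 0xd4, 0xd4, 0xd4]

t0 = [0xb8, 0x69, 0xd4, 0xd5, 0x69, 0x69, 0xd4, 0xa8]
t1 = [0xb8, 0x18, 0x69, 0xa5, 0xd4, 0xd4, 0xd5, 0x86]
t2 = [0xfe, 0x18, 0x69, 0xd4, 0xd4, 0xd4, 0xd5, 0x86]
t3 = [0xd5, 0x86, 0xfe, 0x18, 0x69, 0xd4, 0xd4, 0xd4]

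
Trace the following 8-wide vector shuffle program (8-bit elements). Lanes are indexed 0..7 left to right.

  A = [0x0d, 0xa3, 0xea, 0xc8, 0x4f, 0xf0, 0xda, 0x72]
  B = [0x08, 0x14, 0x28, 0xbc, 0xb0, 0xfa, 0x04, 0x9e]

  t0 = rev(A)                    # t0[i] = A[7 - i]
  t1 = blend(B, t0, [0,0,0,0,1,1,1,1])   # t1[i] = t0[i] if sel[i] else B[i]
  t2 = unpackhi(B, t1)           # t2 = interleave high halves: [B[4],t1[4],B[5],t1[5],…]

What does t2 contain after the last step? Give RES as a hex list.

  t0: 72 da f0 4f c8 ea a3 0d
  t1: 08 14 28 bc c8 ea a3 0d
  t2: b0 c8 fa ea 04 a3 9e 0d

RES = [0xb0, 0xc8, 0xfa, 0xea, 0x04, 0xa3, 0x9e, 0x0d]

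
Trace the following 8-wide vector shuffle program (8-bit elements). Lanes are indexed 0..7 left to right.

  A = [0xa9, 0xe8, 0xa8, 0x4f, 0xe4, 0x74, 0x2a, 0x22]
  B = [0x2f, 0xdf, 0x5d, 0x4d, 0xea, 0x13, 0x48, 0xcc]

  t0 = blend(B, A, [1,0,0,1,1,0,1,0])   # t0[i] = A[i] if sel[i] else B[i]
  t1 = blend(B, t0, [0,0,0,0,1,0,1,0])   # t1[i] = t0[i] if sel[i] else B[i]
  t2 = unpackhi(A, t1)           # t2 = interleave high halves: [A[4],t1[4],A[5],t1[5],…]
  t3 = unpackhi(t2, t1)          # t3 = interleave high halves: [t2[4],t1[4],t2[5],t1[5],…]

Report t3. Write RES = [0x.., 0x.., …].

RES = [ 0x2a  0xe4  0x2a  0x13  0x22  0x2a  0xcc  0xcc ]

t0 = [0xa9, 0xdf, 0x5d, 0x4f, 0xe4, 0x13, 0x2a, 0xcc]
t1 = [0x2f, 0xdf, 0x5d, 0x4d, 0xe4, 0x13, 0x2a, 0xcc]
t2 = [0xe4, 0xe4, 0x74, 0x13, 0x2a, 0x2a, 0x22, 0xcc]
t3 = [0x2a, 0xe4, 0x2a, 0x13, 0x22, 0x2a, 0xcc, 0xcc]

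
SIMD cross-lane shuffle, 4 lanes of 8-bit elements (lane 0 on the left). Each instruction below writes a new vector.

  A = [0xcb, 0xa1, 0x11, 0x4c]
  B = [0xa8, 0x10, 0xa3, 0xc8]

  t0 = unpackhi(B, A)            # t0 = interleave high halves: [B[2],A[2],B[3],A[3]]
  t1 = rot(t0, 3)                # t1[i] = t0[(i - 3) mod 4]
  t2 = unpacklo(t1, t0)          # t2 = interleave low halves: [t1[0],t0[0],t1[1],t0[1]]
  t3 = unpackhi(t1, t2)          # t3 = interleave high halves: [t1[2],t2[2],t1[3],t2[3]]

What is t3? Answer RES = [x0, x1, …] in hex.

t0 = [0xa3, 0x11, 0xc8, 0x4c]
t1 = [0x11, 0xc8, 0x4c, 0xa3]
t2 = [0x11, 0xa3, 0xc8, 0x11]
t3 = [0x4c, 0xc8, 0xa3, 0x11]

RES = [ 0x4c  0xc8  0xa3  0x11 ]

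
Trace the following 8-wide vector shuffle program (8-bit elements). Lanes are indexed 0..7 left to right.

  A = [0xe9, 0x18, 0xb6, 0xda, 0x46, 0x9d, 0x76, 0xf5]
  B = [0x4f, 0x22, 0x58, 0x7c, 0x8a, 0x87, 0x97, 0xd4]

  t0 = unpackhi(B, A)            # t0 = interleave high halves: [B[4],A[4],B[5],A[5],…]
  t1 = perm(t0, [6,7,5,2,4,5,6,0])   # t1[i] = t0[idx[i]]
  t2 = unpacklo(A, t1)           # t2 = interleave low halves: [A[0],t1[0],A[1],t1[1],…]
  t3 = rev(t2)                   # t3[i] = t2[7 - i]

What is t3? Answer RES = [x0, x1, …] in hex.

RES = [0x87, 0xda, 0x76, 0xb6, 0xf5, 0x18, 0xd4, 0xe9]

t0 = [0x8a, 0x46, 0x87, 0x9d, 0x97, 0x76, 0xd4, 0xf5]
t1 = [0xd4, 0xf5, 0x76, 0x87, 0x97, 0x76, 0xd4, 0x8a]
t2 = [0xe9, 0xd4, 0x18, 0xf5, 0xb6, 0x76, 0xda, 0x87]
t3 = [0x87, 0xda, 0x76, 0xb6, 0xf5, 0x18, 0xd4, 0xe9]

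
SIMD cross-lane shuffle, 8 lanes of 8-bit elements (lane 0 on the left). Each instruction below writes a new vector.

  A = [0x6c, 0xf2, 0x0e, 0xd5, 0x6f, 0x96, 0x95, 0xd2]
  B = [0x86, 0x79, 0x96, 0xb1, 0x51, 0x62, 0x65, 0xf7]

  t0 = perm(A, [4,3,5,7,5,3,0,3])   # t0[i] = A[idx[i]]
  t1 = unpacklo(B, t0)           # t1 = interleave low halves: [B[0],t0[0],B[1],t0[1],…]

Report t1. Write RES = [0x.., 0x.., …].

RES = [0x86, 0x6f, 0x79, 0xd5, 0x96, 0x96, 0xb1, 0xd2]

t0 = [0x6f, 0xd5, 0x96, 0xd2, 0x96, 0xd5, 0x6c, 0xd5]
t1 = [0x86, 0x6f, 0x79, 0xd5, 0x96, 0x96, 0xb1, 0xd2]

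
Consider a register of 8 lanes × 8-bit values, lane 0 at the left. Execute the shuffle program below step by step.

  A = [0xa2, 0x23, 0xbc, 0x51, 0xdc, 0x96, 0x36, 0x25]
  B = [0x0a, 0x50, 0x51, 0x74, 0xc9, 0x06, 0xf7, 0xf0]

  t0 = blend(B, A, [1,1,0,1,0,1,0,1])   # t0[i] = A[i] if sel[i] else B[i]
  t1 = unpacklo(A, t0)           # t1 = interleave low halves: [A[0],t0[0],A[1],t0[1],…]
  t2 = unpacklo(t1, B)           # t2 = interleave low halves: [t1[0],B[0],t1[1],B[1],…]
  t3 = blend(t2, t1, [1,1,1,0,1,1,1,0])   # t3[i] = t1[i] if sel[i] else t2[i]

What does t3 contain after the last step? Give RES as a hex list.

→ t0 |a2|23|51|51|c9|96|f7|25|
→ t1 |a2|a2|23|23|bc|51|51|51|
→ t2 |a2|0a|a2|50|23|51|23|74|
→ t3 |a2|a2|23|50|bc|51|51|74|

RES = [ 0xa2  0xa2  0x23  0x50  0xbc  0x51  0x51  0x74 ]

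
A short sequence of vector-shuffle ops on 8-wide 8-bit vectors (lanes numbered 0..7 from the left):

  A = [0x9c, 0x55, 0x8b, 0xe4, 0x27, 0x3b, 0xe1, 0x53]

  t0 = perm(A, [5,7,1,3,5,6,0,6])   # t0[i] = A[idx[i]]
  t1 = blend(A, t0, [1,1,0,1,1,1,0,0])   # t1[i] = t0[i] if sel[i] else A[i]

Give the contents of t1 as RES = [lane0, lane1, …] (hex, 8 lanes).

  t0: 3b 53 55 e4 3b e1 9c e1
  t1: 3b 53 8b e4 3b e1 e1 53

RES = [0x3b, 0x53, 0x8b, 0xe4, 0x3b, 0xe1, 0xe1, 0x53]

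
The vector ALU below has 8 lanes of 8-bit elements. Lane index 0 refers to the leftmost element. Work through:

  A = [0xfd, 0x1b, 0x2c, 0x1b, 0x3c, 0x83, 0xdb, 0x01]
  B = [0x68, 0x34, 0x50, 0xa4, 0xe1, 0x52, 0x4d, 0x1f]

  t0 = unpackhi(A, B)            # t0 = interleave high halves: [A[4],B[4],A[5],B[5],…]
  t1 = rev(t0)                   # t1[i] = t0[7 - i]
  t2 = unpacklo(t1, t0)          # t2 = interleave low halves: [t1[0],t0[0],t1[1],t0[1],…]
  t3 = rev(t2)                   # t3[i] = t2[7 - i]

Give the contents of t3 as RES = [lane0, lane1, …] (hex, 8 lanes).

t0 = [0x3c, 0xe1, 0x83, 0x52, 0xdb, 0x4d, 0x01, 0x1f]
t1 = [0x1f, 0x01, 0x4d, 0xdb, 0x52, 0x83, 0xe1, 0x3c]
t2 = [0x1f, 0x3c, 0x01, 0xe1, 0x4d, 0x83, 0xdb, 0x52]
t3 = [0x52, 0xdb, 0x83, 0x4d, 0xe1, 0x01, 0x3c, 0x1f]

RES = [ 0x52  0xdb  0x83  0x4d  0xe1  0x01  0x3c  0x1f ]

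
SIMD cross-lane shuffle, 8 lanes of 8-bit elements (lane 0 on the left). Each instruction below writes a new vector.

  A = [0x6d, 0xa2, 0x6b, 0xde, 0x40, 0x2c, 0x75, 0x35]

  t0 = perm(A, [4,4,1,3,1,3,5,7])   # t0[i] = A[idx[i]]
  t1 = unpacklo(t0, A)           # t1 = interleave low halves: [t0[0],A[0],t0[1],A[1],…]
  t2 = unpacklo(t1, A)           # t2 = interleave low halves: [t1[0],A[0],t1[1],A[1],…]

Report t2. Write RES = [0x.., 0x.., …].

RES = [0x40, 0x6d, 0x6d, 0xa2, 0x40, 0x6b, 0xa2, 0xde]

  t0: 40 40 a2 de a2 de 2c 35
  t1: 40 6d 40 a2 a2 6b de de
  t2: 40 6d 6d a2 40 6b a2 de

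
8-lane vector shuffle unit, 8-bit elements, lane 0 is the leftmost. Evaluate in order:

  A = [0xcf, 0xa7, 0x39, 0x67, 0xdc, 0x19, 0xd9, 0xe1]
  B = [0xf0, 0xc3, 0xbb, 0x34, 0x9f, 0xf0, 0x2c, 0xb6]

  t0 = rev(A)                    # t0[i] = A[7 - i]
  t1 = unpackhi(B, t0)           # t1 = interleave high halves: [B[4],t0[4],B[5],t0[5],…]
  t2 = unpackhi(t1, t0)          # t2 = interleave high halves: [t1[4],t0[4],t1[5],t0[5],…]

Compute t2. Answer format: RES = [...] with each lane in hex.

  t0: e1 d9 19 dc 67 39 a7 cf
  t1: 9f 67 f0 39 2c a7 b6 cf
  t2: 2c 67 a7 39 b6 a7 cf cf

RES = [0x2c, 0x67, 0xa7, 0x39, 0xb6, 0xa7, 0xcf, 0xcf]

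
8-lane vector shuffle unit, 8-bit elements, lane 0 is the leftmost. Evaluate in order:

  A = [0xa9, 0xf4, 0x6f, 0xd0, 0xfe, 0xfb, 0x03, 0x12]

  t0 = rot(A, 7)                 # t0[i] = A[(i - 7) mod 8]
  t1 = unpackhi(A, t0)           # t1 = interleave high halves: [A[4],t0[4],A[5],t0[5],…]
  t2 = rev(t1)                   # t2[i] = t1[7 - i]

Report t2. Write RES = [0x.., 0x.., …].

→ t0 |f4|6f|d0|fe|fb|03|12|a9|
→ t1 |fe|fb|fb|03|03|12|12|a9|
→ t2 |a9|12|12|03|03|fb|fb|fe|

RES = [ 0xa9  0x12  0x12  0x03  0x03  0xfb  0xfb  0xfe ]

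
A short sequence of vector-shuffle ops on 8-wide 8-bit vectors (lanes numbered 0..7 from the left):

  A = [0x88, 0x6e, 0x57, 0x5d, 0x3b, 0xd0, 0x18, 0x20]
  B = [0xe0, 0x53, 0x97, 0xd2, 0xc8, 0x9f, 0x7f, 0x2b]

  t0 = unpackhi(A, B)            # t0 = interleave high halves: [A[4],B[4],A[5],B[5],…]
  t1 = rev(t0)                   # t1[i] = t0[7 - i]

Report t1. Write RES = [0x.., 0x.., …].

RES = [ 0x2b  0x20  0x7f  0x18  0x9f  0xd0  0xc8  0x3b ]

  t0: 3b c8 d0 9f 18 7f 20 2b
  t1: 2b 20 7f 18 9f d0 c8 3b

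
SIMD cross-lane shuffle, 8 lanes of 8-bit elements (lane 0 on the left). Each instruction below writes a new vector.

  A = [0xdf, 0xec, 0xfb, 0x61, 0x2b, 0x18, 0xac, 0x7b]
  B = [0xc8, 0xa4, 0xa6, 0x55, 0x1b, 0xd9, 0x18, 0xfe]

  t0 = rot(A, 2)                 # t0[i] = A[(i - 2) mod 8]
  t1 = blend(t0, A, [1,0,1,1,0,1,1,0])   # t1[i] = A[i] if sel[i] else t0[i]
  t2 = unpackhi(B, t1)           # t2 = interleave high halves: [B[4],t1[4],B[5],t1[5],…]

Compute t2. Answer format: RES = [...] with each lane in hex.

RES = [ 0x1b  0xfb  0xd9  0x18  0x18  0xac  0xfe  0x18 ]

→ t0 |ac|7b|df|ec|fb|61|2b|18|
→ t1 |df|7b|fb|61|fb|18|ac|18|
→ t2 |1b|fb|d9|18|18|ac|fe|18|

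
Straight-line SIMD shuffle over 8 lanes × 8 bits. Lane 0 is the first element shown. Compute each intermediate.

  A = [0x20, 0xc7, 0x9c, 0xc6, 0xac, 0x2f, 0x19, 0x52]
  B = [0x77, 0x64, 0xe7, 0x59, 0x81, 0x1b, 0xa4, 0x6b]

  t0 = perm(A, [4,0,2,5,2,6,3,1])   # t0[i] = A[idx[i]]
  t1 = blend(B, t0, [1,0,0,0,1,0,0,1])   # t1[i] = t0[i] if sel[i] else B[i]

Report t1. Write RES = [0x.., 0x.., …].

t0 = [0xac, 0x20, 0x9c, 0x2f, 0x9c, 0x19, 0xc6, 0xc7]
t1 = [0xac, 0x64, 0xe7, 0x59, 0x9c, 0x1b, 0xa4, 0xc7]

RES = [ 0xac  0x64  0xe7  0x59  0x9c  0x1b  0xa4  0xc7 ]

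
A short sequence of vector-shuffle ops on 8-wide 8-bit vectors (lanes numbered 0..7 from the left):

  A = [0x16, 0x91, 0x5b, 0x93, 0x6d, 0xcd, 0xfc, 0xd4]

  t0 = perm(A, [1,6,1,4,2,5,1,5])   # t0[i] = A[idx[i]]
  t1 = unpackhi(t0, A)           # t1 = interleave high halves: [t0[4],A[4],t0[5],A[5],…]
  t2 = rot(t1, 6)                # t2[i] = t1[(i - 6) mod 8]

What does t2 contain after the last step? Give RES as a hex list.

RES = [ 0xcd  0xcd  0x91  0xfc  0xcd  0xd4  0x5b  0x6d ]

t0 = [0x91, 0xfc, 0x91, 0x6d, 0x5b, 0xcd, 0x91, 0xcd]
t1 = [0x5b, 0x6d, 0xcd, 0xcd, 0x91, 0xfc, 0xcd, 0xd4]
t2 = [0xcd, 0xcd, 0x91, 0xfc, 0xcd, 0xd4, 0x5b, 0x6d]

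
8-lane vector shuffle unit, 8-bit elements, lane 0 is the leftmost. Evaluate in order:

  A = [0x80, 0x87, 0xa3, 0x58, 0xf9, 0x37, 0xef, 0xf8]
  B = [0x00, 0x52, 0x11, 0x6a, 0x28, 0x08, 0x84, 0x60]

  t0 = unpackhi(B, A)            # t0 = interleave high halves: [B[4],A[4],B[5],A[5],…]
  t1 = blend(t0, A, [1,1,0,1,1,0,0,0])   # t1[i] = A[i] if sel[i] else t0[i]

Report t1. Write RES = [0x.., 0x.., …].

RES = [0x80, 0x87, 0x08, 0x58, 0xf9, 0xef, 0x60, 0xf8]

t0 = [0x28, 0xf9, 0x08, 0x37, 0x84, 0xef, 0x60, 0xf8]
t1 = [0x80, 0x87, 0x08, 0x58, 0xf9, 0xef, 0x60, 0xf8]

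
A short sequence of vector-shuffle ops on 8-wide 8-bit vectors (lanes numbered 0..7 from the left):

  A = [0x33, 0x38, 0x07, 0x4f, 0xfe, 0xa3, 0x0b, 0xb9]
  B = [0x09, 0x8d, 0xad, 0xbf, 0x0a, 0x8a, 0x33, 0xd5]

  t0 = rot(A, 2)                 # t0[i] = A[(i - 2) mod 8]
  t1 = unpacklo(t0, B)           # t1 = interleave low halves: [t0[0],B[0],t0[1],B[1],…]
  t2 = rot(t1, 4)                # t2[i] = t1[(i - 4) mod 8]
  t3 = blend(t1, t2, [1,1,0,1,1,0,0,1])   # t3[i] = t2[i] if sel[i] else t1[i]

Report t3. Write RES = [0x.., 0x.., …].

→ t0 |0b|b9|33|38|07|4f|fe|a3|
→ t1 |0b|09|b9|8d|33|ad|38|bf|
→ t2 |33|ad|38|bf|0b|09|b9|8d|
→ t3 |33|ad|b9|bf|0b|ad|38|8d|

RES = [0x33, 0xad, 0xb9, 0xbf, 0x0b, 0xad, 0x38, 0x8d]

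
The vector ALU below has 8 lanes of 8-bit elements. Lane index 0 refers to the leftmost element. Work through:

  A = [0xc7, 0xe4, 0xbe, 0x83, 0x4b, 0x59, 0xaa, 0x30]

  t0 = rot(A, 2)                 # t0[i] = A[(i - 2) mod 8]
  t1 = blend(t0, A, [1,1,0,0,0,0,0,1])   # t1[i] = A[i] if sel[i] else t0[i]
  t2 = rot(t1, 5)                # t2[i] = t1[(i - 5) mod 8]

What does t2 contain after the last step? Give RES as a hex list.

t0 = [0xaa, 0x30, 0xc7, 0xe4, 0xbe, 0x83, 0x4b, 0x59]
t1 = [0xc7, 0xe4, 0xc7, 0xe4, 0xbe, 0x83, 0x4b, 0x30]
t2 = [0xe4, 0xbe, 0x83, 0x4b, 0x30, 0xc7, 0xe4, 0xc7]

RES = [ 0xe4  0xbe  0x83  0x4b  0x30  0xc7  0xe4  0xc7 ]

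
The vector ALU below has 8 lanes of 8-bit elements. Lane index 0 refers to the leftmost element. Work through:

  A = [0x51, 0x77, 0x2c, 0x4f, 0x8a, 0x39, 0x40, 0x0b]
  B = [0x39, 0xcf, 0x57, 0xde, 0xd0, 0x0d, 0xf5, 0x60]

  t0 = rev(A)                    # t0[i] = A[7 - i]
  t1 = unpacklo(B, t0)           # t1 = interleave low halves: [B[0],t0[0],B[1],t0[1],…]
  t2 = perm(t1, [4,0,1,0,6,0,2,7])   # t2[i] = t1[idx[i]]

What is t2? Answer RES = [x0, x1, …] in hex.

RES = [0x57, 0x39, 0x0b, 0x39, 0xde, 0x39, 0xcf, 0x8a]

→ t0 |0b|40|39|8a|4f|2c|77|51|
→ t1 |39|0b|cf|40|57|39|de|8a|
→ t2 |57|39|0b|39|de|39|cf|8a|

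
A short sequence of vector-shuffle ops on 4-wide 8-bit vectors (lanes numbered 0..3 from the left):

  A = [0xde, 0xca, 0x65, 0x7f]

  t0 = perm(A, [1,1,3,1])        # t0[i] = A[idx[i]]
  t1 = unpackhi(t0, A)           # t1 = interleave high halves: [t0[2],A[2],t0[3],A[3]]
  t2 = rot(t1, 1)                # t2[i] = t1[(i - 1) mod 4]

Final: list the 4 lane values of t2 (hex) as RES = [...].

  t0: ca ca 7f ca
  t1: 7f 65 ca 7f
  t2: 7f 7f 65 ca

RES = [ 0x7f  0x7f  0x65  0xca ]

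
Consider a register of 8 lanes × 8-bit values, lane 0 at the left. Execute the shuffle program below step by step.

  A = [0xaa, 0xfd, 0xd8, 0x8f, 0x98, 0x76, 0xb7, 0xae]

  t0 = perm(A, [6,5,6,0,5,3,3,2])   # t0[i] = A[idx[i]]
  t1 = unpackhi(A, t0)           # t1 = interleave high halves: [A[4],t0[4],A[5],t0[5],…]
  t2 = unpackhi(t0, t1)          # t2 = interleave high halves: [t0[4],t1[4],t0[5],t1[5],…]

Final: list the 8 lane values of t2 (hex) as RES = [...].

  t0: b7 76 b7 aa 76 8f 8f d8
  t1: 98 76 76 8f b7 8f ae d8
  t2: 76 b7 8f 8f 8f ae d8 d8

RES = [ 0x76  0xb7  0x8f  0x8f  0x8f  0xae  0xd8  0xd8 ]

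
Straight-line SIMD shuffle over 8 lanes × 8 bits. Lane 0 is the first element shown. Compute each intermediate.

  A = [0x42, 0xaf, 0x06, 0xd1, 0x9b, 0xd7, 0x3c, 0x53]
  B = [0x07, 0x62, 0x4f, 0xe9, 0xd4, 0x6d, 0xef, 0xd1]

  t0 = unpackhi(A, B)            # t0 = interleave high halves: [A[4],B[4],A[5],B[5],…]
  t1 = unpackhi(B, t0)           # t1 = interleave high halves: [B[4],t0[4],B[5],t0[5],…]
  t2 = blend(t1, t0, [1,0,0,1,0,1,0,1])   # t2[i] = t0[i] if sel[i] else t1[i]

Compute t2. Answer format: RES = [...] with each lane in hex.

RES = [ 0x9b  0x3c  0x6d  0x6d  0xef  0xef  0xd1  0xd1 ]

t0 = [0x9b, 0xd4, 0xd7, 0x6d, 0x3c, 0xef, 0x53, 0xd1]
t1 = [0xd4, 0x3c, 0x6d, 0xef, 0xef, 0x53, 0xd1, 0xd1]
t2 = [0x9b, 0x3c, 0x6d, 0x6d, 0xef, 0xef, 0xd1, 0xd1]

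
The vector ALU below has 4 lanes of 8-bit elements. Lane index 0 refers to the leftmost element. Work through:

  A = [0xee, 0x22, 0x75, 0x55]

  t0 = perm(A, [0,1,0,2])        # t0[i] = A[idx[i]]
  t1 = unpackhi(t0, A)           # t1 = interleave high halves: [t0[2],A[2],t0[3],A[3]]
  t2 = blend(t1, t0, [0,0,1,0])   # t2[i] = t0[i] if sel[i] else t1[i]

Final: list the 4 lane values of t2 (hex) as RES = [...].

RES = [0xee, 0x75, 0xee, 0x55]

→ t0 |ee|22|ee|75|
→ t1 |ee|75|75|55|
→ t2 |ee|75|ee|55|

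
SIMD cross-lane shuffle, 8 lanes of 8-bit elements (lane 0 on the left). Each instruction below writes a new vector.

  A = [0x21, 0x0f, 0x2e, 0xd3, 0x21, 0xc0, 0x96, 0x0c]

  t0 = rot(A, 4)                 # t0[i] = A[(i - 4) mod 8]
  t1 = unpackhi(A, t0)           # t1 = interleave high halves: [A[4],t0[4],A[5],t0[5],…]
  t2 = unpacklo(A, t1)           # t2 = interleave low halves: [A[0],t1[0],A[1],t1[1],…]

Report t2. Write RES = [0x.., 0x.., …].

RES = [0x21, 0x21, 0x0f, 0x21, 0x2e, 0xc0, 0xd3, 0x0f]

t0 = [0x21, 0xc0, 0x96, 0x0c, 0x21, 0x0f, 0x2e, 0xd3]
t1 = [0x21, 0x21, 0xc0, 0x0f, 0x96, 0x2e, 0x0c, 0xd3]
t2 = [0x21, 0x21, 0x0f, 0x21, 0x2e, 0xc0, 0xd3, 0x0f]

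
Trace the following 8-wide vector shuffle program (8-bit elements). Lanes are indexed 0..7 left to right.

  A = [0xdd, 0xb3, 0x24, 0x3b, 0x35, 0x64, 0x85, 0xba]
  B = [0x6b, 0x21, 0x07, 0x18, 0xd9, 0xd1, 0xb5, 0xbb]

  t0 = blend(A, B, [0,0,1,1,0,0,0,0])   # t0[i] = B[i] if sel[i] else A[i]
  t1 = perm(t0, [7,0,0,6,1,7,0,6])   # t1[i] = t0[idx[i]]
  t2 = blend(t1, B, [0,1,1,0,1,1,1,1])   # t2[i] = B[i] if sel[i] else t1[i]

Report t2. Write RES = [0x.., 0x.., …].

  t0: dd b3 07 18 35 64 85 ba
  t1: ba dd dd 85 b3 ba dd 85
  t2: ba 21 07 85 d9 d1 b5 bb

RES = [0xba, 0x21, 0x07, 0x85, 0xd9, 0xd1, 0xb5, 0xbb]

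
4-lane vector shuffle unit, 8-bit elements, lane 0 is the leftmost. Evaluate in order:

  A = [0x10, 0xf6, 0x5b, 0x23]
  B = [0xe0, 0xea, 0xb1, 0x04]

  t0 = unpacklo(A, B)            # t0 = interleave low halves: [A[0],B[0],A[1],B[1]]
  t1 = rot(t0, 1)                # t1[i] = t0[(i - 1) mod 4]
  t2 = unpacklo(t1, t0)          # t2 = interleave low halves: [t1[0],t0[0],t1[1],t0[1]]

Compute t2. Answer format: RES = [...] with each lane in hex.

RES = [0xea, 0x10, 0x10, 0xe0]

t0 = [0x10, 0xe0, 0xf6, 0xea]
t1 = [0xea, 0x10, 0xe0, 0xf6]
t2 = [0xea, 0x10, 0x10, 0xe0]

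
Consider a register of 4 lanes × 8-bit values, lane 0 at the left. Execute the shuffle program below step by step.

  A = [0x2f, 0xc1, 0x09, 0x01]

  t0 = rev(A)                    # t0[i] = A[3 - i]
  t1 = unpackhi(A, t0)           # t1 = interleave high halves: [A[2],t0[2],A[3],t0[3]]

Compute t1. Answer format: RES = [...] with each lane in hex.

t0 = [0x01, 0x09, 0xc1, 0x2f]
t1 = [0x09, 0xc1, 0x01, 0x2f]

RES = [ 0x09  0xc1  0x01  0x2f ]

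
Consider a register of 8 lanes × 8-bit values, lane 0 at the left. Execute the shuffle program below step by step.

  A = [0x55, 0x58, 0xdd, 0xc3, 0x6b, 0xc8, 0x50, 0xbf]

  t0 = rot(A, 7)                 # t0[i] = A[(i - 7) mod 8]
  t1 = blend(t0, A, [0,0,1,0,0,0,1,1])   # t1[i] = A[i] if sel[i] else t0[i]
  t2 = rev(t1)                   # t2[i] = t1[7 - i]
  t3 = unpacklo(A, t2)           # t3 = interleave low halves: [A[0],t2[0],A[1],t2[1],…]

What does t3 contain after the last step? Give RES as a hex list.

RES = [0x55, 0xbf, 0x58, 0x50, 0xdd, 0x50, 0xc3, 0xc8]

t0 = [0x58, 0xdd, 0xc3, 0x6b, 0xc8, 0x50, 0xbf, 0x55]
t1 = [0x58, 0xdd, 0xdd, 0x6b, 0xc8, 0x50, 0x50, 0xbf]
t2 = [0xbf, 0x50, 0x50, 0xc8, 0x6b, 0xdd, 0xdd, 0x58]
t3 = [0x55, 0xbf, 0x58, 0x50, 0xdd, 0x50, 0xc3, 0xc8]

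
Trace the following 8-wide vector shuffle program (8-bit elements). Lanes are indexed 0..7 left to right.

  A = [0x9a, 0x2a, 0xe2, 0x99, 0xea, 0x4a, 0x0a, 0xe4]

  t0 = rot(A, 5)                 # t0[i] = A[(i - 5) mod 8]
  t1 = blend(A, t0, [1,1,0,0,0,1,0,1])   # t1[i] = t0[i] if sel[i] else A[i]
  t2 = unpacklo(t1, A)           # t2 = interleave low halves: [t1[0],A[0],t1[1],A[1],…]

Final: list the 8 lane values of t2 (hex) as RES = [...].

RES = [ 0x99  0x9a  0xea  0x2a  0xe2  0xe2  0x99  0x99 ]

t0 = [0x99, 0xea, 0x4a, 0x0a, 0xe4, 0x9a, 0x2a, 0xe2]
t1 = [0x99, 0xea, 0xe2, 0x99, 0xea, 0x9a, 0x0a, 0xe2]
t2 = [0x99, 0x9a, 0xea, 0x2a, 0xe2, 0xe2, 0x99, 0x99]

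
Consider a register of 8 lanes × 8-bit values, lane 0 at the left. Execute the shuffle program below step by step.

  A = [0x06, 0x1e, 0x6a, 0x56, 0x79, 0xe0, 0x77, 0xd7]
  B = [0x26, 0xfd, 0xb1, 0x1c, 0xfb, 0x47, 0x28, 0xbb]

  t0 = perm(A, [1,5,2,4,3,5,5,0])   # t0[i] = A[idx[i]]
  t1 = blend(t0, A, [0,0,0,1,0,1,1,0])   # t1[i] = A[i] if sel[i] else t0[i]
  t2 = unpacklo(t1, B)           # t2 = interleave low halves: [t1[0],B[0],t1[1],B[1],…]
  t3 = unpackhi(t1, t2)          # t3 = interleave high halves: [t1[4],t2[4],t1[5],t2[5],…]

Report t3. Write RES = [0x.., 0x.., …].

RES = [0x56, 0x6a, 0xe0, 0xb1, 0x77, 0x56, 0x06, 0x1c]

t0 = [0x1e, 0xe0, 0x6a, 0x79, 0x56, 0xe0, 0xe0, 0x06]
t1 = [0x1e, 0xe0, 0x6a, 0x56, 0x56, 0xe0, 0x77, 0x06]
t2 = [0x1e, 0x26, 0xe0, 0xfd, 0x6a, 0xb1, 0x56, 0x1c]
t3 = [0x56, 0x6a, 0xe0, 0xb1, 0x77, 0x56, 0x06, 0x1c]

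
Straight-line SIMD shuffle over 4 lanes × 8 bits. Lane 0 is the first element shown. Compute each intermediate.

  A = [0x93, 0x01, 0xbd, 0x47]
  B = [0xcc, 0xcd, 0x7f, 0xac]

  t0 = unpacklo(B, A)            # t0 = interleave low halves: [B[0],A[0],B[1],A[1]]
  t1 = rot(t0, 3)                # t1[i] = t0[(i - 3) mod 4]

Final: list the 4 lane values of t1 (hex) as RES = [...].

RES = [ 0x93  0xcd  0x01  0xcc ]

→ t0 |cc|93|cd|01|
→ t1 |93|cd|01|cc|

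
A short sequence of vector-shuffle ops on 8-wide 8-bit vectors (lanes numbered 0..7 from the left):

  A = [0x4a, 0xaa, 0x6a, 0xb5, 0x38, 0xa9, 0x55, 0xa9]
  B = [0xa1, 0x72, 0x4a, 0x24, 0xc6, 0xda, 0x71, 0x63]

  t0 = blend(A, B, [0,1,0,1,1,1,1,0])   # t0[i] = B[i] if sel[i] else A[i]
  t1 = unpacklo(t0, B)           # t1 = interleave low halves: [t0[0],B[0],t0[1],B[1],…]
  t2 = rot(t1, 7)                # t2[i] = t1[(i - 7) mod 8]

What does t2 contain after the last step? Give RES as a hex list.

RES = [ 0xa1  0x72  0x72  0x6a  0x4a  0x24  0x24  0x4a ]

  t0: 4a 72 6a 24 c6 da 71 a9
  t1: 4a a1 72 72 6a 4a 24 24
  t2: a1 72 72 6a 4a 24 24 4a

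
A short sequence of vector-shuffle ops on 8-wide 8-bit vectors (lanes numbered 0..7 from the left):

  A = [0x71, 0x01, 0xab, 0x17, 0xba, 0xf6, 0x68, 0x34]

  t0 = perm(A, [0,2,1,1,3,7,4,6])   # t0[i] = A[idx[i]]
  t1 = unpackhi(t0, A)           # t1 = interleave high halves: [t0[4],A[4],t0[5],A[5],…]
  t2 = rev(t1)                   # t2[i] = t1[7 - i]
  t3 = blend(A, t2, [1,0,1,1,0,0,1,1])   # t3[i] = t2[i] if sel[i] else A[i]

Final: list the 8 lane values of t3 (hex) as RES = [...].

t0 = [0x71, 0xab, 0x01, 0x01, 0x17, 0x34, 0xba, 0x68]
t1 = [0x17, 0xba, 0x34, 0xf6, 0xba, 0x68, 0x68, 0x34]
t2 = [0x34, 0x68, 0x68, 0xba, 0xf6, 0x34, 0xba, 0x17]
t3 = [0x34, 0x01, 0x68, 0xba, 0xba, 0xf6, 0xba, 0x17]

RES = [ 0x34  0x01  0x68  0xba  0xba  0xf6  0xba  0x17 ]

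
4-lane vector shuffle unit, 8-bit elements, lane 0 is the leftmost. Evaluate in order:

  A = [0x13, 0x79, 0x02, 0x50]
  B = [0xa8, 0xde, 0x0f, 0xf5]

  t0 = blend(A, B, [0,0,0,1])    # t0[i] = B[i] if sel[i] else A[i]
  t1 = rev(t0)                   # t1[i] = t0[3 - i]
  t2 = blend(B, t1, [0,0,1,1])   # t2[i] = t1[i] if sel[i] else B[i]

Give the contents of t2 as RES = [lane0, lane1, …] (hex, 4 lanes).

  t0: 13 79 02 f5
  t1: f5 02 79 13
  t2: a8 de 79 13

RES = [ 0xa8  0xde  0x79  0x13 ]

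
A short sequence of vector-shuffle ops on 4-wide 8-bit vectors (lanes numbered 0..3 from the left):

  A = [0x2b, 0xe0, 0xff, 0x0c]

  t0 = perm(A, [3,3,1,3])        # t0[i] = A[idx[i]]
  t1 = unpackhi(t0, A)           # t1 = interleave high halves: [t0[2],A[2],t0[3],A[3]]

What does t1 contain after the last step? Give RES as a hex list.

  t0: 0c 0c e0 0c
  t1: e0 ff 0c 0c

RES = [ 0xe0  0xff  0x0c  0x0c ]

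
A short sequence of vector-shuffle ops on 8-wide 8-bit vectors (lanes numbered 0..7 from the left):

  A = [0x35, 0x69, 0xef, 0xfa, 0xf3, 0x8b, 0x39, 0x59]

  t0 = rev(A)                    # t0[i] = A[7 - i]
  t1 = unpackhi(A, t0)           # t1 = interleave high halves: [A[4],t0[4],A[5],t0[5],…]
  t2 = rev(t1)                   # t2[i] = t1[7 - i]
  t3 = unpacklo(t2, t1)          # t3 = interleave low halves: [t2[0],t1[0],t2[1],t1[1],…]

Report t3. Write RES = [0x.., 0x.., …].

RES = [ 0x35  0xf3  0x59  0xfa  0x69  0x8b  0x39  0xef ]

  t0: 59 39 8b f3 fa ef 69 35
  t1: f3 fa 8b ef 39 69 59 35
  t2: 35 59 69 39 ef 8b fa f3
  t3: 35 f3 59 fa 69 8b 39 ef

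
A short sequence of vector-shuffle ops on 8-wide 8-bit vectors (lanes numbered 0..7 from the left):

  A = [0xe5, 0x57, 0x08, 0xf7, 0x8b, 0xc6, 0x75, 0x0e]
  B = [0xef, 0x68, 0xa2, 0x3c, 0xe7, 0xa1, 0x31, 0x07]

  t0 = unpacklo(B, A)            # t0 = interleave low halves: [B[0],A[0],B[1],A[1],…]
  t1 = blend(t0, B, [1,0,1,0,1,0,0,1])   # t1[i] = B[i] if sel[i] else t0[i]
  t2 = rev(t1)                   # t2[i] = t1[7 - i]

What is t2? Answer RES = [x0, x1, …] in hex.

RES = [ 0x07  0x3c  0x08  0xe7  0x57  0xa2  0xe5  0xef ]

t0 = [0xef, 0xe5, 0x68, 0x57, 0xa2, 0x08, 0x3c, 0xf7]
t1 = [0xef, 0xe5, 0xa2, 0x57, 0xe7, 0x08, 0x3c, 0x07]
t2 = [0x07, 0x3c, 0x08, 0xe7, 0x57, 0xa2, 0xe5, 0xef]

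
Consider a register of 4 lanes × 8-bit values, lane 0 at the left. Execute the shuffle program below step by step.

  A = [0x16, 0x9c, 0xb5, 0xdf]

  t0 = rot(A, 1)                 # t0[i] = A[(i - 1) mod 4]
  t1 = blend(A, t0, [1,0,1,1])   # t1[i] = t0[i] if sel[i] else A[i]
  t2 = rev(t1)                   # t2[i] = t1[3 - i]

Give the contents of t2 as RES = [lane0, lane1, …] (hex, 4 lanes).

t0 = [0xdf, 0x16, 0x9c, 0xb5]
t1 = [0xdf, 0x9c, 0x9c, 0xb5]
t2 = [0xb5, 0x9c, 0x9c, 0xdf]

RES = [ 0xb5  0x9c  0x9c  0xdf ]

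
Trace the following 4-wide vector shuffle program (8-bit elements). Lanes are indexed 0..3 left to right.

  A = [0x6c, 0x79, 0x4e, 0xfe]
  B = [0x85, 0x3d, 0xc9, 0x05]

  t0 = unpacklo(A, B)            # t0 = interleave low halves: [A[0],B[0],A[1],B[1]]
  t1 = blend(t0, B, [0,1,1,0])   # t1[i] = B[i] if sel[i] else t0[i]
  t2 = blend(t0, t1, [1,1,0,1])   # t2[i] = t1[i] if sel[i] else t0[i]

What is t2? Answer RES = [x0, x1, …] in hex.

  t0: 6c 85 79 3d
  t1: 6c 3d c9 3d
  t2: 6c 3d 79 3d

RES = [ 0x6c  0x3d  0x79  0x3d ]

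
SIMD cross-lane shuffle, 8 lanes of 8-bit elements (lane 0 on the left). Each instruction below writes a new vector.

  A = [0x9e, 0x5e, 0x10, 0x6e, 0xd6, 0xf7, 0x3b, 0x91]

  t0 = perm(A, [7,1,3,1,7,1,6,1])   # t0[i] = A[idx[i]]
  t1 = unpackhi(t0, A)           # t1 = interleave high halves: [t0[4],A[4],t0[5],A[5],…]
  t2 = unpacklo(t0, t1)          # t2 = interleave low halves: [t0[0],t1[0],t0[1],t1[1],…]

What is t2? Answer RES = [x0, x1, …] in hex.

RES = [ 0x91  0x91  0x5e  0xd6  0x6e  0x5e  0x5e  0xf7 ]

  t0: 91 5e 6e 5e 91 5e 3b 5e
  t1: 91 d6 5e f7 3b 3b 5e 91
  t2: 91 91 5e d6 6e 5e 5e f7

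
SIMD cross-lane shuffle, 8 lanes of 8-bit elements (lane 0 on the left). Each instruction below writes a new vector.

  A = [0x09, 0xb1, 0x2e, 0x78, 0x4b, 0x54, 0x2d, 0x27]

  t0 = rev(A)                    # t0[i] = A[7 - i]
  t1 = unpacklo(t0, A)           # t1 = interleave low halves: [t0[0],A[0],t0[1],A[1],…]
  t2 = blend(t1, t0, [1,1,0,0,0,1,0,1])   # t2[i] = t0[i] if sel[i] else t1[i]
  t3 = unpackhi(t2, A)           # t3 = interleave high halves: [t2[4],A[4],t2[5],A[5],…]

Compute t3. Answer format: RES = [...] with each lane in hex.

t0 = [0x27, 0x2d, 0x54, 0x4b, 0x78, 0x2e, 0xb1, 0x09]
t1 = [0x27, 0x09, 0x2d, 0xb1, 0x54, 0x2e, 0x4b, 0x78]
t2 = [0x27, 0x2d, 0x2d, 0xb1, 0x54, 0x2e, 0x4b, 0x09]
t3 = [0x54, 0x4b, 0x2e, 0x54, 0x4b, 0x2d, 0x09, 0x27]

RES = [ 0x54  0x4b  0x2e  0x54  0x4b  0x2d  0x09  0x27 ]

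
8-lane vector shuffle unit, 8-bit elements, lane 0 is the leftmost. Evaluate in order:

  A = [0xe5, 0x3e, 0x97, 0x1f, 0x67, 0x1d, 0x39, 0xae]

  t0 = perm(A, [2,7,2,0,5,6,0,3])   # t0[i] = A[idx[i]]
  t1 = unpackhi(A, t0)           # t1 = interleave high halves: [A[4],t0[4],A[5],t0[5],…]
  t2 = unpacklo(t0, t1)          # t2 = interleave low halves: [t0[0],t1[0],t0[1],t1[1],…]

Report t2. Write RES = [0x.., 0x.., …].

  t0: 97 ae 97 e5 1d 39 e5 1f
  t1: 67 1d 1d 39 39 e5 ae 1f
  t2: 97 67 ae 1d 97 1d e5 39

RES = [ 0x97  0x67  0xae  0x1d  0x97  0x1d  0xe5  0x39 ]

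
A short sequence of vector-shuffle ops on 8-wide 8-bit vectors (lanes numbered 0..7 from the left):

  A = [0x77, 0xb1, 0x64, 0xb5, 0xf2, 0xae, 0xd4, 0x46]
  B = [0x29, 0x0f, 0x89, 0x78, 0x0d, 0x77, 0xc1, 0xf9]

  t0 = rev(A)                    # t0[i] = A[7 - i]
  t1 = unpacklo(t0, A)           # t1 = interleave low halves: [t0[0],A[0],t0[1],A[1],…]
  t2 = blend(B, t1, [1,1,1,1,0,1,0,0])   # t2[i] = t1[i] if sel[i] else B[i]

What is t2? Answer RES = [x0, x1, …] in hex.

RES = [ 0x46  0x77  0xd4  0xb1  0x0d  0x64  0xc1  0xf9 ]

t0 = [0x46, 0xd4, 0xae, 0xf2, 0xb5, 0x64, 0xb1, 0x77]
t1 = [0x46, 0x77, 0xd4, 0xb1, 0xae, 0x64, 0xf2, 0xb5]
t2 = [0x46, 0x77, 0xd4, 0xb1, 0x0d, 0x64, 0xc1, 0xf9]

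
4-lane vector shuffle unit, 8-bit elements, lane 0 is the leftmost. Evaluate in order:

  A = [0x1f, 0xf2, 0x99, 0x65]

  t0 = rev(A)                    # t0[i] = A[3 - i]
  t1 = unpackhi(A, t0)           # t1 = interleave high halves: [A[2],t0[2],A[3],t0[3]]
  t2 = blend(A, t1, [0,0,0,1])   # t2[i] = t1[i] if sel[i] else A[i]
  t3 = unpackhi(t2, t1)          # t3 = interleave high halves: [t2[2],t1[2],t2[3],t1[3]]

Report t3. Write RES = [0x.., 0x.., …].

t0 = [0x65, 0x99, 0xf2, 0x1f]
t1 = [0x99, 0xf2, 0x65, 0x1f]
t2 = [0x1f, 0xf2, 0x99, 0x1f]
t3 = [0x99, 0x65, 0x1f, 0x1f]

RES = [0x99, 0x65, 0x1f, 0x1f]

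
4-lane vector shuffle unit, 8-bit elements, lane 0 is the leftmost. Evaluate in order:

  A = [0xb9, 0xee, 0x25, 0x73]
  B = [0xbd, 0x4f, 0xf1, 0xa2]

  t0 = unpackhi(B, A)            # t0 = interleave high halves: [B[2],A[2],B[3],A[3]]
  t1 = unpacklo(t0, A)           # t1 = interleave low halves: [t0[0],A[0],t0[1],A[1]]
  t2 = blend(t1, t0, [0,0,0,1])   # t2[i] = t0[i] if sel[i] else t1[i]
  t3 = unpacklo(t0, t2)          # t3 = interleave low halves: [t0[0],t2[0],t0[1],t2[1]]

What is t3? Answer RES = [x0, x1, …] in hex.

RES = [ 0xf1  0xf1  0x25  0xb9 ]

t0 = [0xf1, 0x25, 0xa2, 0x73]
t1 = [0xf1, 0xb9, 0x25, 0xee]
t2 = [0xf1, 0xb9, 0x25, 0x73]
t3 = [0xf1, 0xf1, 0x25, 0xb9]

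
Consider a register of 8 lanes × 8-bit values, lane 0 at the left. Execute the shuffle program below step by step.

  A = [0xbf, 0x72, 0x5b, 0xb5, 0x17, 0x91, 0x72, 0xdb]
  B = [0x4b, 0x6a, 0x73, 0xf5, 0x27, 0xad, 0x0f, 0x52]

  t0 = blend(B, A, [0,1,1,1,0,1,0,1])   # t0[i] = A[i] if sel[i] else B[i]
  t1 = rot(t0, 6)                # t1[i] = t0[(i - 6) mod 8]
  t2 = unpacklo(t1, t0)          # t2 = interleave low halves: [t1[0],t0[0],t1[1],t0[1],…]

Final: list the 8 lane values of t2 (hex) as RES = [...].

RES = [0x5b, 0x4b, 0xb5, 0x72, 0x27, 0x5b, 0x91, 0xb5]

  t0: 4b 72 5b b5 27 91 0f db
  t1: 5b b5 27 91 0f db 4b 72
  t2: 5b 4b b5 72 27 5b 91 b5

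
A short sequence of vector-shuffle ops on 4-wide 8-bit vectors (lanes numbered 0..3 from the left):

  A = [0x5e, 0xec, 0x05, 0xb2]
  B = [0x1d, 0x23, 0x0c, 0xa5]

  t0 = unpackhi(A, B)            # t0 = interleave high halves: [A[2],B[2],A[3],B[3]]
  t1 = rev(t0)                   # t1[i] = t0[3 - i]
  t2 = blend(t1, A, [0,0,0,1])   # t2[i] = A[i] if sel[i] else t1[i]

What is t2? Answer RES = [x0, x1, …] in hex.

→ t0 |05|0c|b2|a5|
→ t1 |a5|b2|0c|05|
→ t2 |a5|b2|0c|b2|

RES = [0xa5, 0xb2, 0x0c, 0xb2]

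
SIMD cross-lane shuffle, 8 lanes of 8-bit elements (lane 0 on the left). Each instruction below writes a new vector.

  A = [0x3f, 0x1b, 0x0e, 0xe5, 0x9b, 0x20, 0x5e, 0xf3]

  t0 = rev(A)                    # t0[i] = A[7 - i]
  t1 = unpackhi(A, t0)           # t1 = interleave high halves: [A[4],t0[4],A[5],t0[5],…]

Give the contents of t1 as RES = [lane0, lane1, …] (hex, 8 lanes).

RES = [0x9b, 0xe5, 0x20, 0x0e, 0x5e, 0x1b, 0xf3, 0x3f]

t0 = [0xf3, 0x5e, 0x20, 0x9b, 0xe5, 0x0e, 0x1b, 0x3f]
t1 = [0x9b, 0xe5, 0x20, 0x0e, 0x5e, 0x1b, 0xf3, 0x3f]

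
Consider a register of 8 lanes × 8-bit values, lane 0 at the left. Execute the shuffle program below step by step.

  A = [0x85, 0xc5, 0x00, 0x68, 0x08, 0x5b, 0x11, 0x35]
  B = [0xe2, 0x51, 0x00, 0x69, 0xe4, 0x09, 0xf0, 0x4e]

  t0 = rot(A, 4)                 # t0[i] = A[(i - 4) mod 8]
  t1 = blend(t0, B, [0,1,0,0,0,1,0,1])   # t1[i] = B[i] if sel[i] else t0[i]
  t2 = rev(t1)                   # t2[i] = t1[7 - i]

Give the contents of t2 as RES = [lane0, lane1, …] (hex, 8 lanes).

→ t0 |08|5b|11|35|85|c5|00|68|
→ t1 |08|51|11|35|85|09|00|4e|
→ t2 |4e|00|09|85|35|11|51|08|

RES = [0x4e, 0x00, 0x09, 0x85, 0x35, 0x11, 0x51, 0x08]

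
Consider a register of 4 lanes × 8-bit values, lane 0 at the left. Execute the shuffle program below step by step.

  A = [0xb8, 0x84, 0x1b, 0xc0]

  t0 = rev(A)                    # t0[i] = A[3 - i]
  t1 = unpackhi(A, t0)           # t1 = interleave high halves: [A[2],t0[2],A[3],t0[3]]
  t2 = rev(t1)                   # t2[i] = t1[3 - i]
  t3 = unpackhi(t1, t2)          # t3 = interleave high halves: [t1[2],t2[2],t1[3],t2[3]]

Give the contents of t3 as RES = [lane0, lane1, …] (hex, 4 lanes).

RES = [0xc0, 0x84, 0xb8, 0x1b]

  t0: c0 1b 84 b8
  t1: 1b 84 c0 b8
  t2: b8 c0 84 1b
  t3: c0 84 b8 1b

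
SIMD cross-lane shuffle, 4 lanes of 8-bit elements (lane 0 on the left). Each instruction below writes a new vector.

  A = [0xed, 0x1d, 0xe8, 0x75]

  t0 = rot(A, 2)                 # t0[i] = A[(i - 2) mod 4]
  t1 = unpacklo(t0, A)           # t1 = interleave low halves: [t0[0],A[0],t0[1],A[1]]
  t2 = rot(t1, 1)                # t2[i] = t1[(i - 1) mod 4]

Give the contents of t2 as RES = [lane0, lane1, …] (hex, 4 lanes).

RES = [0x1d, 0xe8, 0xed, 0x75]

→ t0 |e8|75|ed|1d|
→ t1 |e8|ed|75|1d|
→ t2 |1d|e8|ed|75|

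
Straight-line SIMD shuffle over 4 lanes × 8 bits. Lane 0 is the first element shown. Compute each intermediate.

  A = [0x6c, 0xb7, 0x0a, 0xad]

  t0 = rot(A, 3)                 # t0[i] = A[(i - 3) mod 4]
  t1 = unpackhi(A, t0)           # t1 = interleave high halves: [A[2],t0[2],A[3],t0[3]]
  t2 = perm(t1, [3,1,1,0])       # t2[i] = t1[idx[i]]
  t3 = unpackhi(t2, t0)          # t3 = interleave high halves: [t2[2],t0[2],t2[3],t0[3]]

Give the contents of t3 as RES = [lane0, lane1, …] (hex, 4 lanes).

  t0: b7 0a ad 6c
  t1: 0a ad ad 6c
  t2: 6c ad ad 0a
  t3: ad ad 0a 6c

RES = [0xad, 0xad, 0x0a, 0x6c]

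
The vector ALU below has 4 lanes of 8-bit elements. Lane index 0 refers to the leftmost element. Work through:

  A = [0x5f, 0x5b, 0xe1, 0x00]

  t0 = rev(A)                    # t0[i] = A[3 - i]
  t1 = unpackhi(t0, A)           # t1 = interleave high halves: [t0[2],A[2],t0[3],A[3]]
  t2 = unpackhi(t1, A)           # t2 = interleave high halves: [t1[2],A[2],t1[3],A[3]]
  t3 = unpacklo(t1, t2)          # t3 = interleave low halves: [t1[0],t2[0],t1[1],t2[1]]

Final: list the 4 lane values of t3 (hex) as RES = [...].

t0 = [0x00, 0xe1, 0x5b, 0x5f]
t1 = [0x5b, 0xe1, 0x5f, 0x00]
t2 = [0x5f, 0xe1, 0x00, 0x00]
t3 = [0x5b, 0x5f, 0xe1, 0xe1]

RES = [ 0x5b  0x5f  0xe1  0xe1 ]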